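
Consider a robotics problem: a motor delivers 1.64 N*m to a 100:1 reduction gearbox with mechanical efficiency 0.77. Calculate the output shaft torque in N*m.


tau_out = tau_in * N * eta = 1.64 * 100 * 0.77 = 126.2800

126.2800 N*m


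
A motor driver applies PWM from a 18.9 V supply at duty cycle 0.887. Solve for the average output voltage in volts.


V_avg = V_supply * D = 18.9*0.887 = 16.7643

16.7643 V


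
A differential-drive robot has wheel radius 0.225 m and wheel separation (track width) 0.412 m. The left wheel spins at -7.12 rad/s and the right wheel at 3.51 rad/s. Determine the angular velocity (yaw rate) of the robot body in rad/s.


omega = r*(wR - wL)/L = 0.225*(3.51 - (-7.12))/0.412 = 5.8052

5.8052 rad/s


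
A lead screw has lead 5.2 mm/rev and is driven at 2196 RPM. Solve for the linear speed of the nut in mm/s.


v = lead * (RPM/60) = 5.2*2196/60 = 190.3200

190.3200 mm/s


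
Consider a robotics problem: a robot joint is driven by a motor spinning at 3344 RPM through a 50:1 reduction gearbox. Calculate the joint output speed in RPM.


omega_joint = omega_motor / N = 3344 / 50 = 66.8800

66.8800 RPM


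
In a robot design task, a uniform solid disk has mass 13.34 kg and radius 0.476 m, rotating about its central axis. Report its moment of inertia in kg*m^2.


I = (1/2)*m*R^2 = 0.5*13.34*0.476^2 = 1.5113

1.5113 kg*m^2


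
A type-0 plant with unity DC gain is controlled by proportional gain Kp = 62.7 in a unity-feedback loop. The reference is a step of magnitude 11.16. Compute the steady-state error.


e_ss = R/(1 + Kp) = 11.16/(1 + 62.7) = 11.16/63.7000 = 0.1752

0.1752


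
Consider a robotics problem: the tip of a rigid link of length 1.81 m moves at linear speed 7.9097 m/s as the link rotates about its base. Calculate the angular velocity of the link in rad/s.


omega = v / L = 7.9097 / 1.81 = 4.3700

4.3700 rad/s


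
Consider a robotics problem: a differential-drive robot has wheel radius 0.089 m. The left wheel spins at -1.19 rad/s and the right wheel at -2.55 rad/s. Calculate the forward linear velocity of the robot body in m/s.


v = r*(wR + wL)/2 = 0.089*(-2.55 + -1.19)/2 = -0.1664

-0.1664 m/s


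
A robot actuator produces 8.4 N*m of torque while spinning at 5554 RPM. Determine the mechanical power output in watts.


omega = 5554 * 2*pi/60 = 581.613520 rad/s
P = tau * omega = 8.4 * 581.613520 = 4885.5536

4885.5536 W


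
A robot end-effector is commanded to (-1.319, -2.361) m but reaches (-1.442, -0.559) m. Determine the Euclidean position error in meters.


dx = -1.442 - (-1.319) = -0.1230, dy = -0.559 - (-2.361) = 1.8020
err = sqrt(0.015129 + 3.247204) = 1.8062

1.8062 m


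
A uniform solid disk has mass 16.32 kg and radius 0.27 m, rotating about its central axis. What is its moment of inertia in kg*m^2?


I = (1/2)*m*R^2 = 0.5*16.32*0.27^2 = 0.5949

0.5949 kg*m^2


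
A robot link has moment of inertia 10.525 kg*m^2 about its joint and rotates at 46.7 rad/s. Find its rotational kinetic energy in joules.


KE = (1/2)*I*omega^2 = 0.5*10.525*46.7^2 = 11476.9336

11476.9336 J


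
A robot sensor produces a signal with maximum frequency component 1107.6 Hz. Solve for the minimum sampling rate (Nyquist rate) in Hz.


f_s,min = 2*f_max = 2*1107.6 = 2215.2000

2215.2000 Hz


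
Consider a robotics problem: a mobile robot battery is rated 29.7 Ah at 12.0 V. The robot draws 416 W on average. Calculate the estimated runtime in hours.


E = 29.7*12.0 = 356.4000 Wh
t = E/P = 356.4000/416 = 0.8567

0.8567 hours


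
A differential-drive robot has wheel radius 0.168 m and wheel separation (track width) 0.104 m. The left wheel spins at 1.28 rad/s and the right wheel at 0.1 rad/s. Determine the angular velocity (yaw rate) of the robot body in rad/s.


omega = r*(wR - wL)/L = 0.168*(0.1 - (1.28))/0.104 = -1.9062

-1.9062 rad/s


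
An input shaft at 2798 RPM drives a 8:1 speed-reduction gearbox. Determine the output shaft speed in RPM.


omega_out = omega_in / N = 2798 / 8 = 349.7500

349.7500 RPM


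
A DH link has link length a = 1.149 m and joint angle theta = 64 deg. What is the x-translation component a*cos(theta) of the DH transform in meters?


a*cos(theta) = 1.149*cos(64 deg) = 0.5037

0.5037 m


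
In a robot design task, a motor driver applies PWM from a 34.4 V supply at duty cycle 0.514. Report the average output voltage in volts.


V_avg = V_supply * D = 34.4*0.514 = 17.6816

17.6816 V


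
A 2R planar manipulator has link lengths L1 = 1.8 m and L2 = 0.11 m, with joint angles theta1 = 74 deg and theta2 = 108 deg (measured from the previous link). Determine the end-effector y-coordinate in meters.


y = L1*sin(th1) + L2*sin(th1+th2) = 1.8*sin(74 deg) + 0.11*sin(182 deg) = 1.7264

1.7264 m


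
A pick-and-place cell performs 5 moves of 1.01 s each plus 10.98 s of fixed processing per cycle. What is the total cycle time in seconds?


T = 5*1.01 + 10.98 = 16.0300

16.0300 s


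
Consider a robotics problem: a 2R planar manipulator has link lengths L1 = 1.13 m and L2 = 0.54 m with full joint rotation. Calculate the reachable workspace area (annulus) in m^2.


r_max = L1 + L2 = 1.6700, r_min = |L1 - L2| = 0.5900
A = pi*(r_max^2 - r_min^2) = pi*(2.7889 - 0.3481) = 7.6680

7.6680 m^2


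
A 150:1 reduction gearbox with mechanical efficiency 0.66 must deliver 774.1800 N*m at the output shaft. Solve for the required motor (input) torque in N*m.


tau_in = tau_out / (N * eta) = 774.1800 / (150 * 0.66) = 7.8200

7.8200 N*m


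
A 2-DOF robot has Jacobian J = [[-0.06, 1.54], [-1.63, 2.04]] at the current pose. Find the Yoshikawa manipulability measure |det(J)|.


det(J) = -0.06*2.04 - (1.54)*(-1.63) = 2.3878
|det(J)| = 2.3878

2.3878


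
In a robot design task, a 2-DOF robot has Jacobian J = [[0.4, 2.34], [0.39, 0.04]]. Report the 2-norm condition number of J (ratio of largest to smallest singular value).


JJ^T eigenvalues: trace(JJ^T) = 5.7893, det(JJ^T) = det(J)^2 = 0.80389156
s_max^2 = (5.7893 + sqrt(30.30042825))/2 = 5.64694124
s_min^2 = (5.7893 - sqrt(30.30042825))/2 = 0.14235876
kappa = s_max/s_min = sqrt(5.64694124/0.14235876) = 6.2982

6.2982


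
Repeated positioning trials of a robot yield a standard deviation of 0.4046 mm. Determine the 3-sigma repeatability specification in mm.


repeatability = 3*sigma = 3*0.4046 = 1.2138

1.2138 mm


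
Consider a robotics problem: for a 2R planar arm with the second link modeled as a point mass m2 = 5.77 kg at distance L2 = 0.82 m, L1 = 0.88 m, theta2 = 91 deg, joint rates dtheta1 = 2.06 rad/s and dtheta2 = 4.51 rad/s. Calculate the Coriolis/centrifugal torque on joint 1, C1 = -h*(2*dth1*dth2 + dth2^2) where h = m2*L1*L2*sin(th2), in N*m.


h = m2*L1*L2*sin(th2) = 5.77*0.88*0.82*sin(91 deg) = 4.162998
C1 = -h*(2*2.06*4.51 + 4.51^2) = -4.162998*38.9213 = -162.0293

-162.0293 N*m


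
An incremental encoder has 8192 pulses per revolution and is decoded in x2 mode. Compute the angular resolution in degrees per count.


resolution = 360 / (PPR * 2) = 360 / 16384 = 0.0220

0.0220 degrees


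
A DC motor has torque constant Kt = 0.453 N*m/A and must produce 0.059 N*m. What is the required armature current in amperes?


I = tau / Kt = 0.059/0.453 = 0.1302

0.1302 A


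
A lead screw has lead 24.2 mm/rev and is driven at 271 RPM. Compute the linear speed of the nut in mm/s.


v = lead * (RPM/60) = 24.2*271/60 = 109.3033

109.3033 mm/s


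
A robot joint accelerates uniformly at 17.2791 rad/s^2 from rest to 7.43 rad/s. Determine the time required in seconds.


t = delta_omega / alpha = 7.43 / 17.2791 = 0.4300

0.4300 s


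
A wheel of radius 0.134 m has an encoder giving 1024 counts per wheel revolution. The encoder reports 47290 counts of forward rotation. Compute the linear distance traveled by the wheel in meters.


revs = 47290/1024 = 46.181641
d = revs * 2*pi*r = 46.181641 * 2*pi*0.134 = 38.8825

38.8825 m


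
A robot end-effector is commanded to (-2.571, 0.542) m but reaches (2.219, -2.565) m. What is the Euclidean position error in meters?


dx = 2.219 - (-2.571) = 4.7900, dy = -2.565 - (0.542) = -3.1070
err = sqrt(22.944100 + 9.653449) = 5.7094

5.7094 m


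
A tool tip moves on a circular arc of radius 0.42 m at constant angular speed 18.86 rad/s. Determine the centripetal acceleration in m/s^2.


a_c = omega^2 * r = 18.86^2 * 0.42 = 149.3938

149.3938 m/s^2


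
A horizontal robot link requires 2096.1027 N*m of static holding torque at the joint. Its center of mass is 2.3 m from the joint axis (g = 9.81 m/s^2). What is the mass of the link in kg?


m = tau / (g*L) = 2096.1027 / (9.81 * 2.3) = 92.9000

92.9000 kg


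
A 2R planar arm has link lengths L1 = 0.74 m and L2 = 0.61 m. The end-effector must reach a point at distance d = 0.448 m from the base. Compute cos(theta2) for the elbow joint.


cos(th2) = (d^2 - L1^2 - L2^2)/(2*L1*L2) = (0.448^2 - 0.74^2 - 0.61^2)/(2*0.74*0.61) = -0.7964

-0.7964


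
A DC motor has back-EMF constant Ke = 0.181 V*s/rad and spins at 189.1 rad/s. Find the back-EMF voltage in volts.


V_emf = Ke * omega = 0.181*189.1 = 34.2271

34.2271 V


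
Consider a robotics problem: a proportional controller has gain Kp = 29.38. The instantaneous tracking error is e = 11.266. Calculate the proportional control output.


u_P = Kp * e = 29.38 * 11.266 = 330.9951

330.9951


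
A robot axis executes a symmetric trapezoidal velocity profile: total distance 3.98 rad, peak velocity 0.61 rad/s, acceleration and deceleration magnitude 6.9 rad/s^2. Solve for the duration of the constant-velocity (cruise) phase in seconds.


t_acc = v/a = 0.088406 s, d_acc = v^2/(2a) = 0.026964 rad each
d_cruise = 3.98 - 2*0.026964 = 3.926072 rad
t_cruise = d_cruise/v = 3.926072/0.61 = 6.4362

6.4362 s


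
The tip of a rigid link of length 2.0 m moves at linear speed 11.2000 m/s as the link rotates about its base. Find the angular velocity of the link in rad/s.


omega = v / L = 11.2000 / 2.0 = 5.6000

5.6000 rad/s


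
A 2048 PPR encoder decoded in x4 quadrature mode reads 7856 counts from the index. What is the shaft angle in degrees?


angle = counts * 360 / (PPR*4) = 7856 * 360 / 8192 = 345.2344

345.2344 degrees


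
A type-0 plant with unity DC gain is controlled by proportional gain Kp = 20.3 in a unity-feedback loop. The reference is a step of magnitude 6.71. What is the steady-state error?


e_ss = R/(1 + Kp) = 6.71/(1 + 20.3) = 6.71/21.3000 = 0.3150

0.3150


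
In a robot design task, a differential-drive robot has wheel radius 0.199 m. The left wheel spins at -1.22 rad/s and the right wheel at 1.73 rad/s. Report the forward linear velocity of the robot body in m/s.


v = r*(wR + wL)/2 = 0.199*(1.73 + -1.22)/2 = 0.0507

0.0507 m/s


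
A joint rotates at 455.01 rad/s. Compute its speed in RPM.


RPM = 455.01 * 60/(2*pi) = 4345.0254

4345.0254 RPM


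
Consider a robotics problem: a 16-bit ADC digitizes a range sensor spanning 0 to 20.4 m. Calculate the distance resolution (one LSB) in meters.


res = range / 2^n = 20.4/2^16 = 20.4/65536 = 3.1128e-04

3.1128e-04 m


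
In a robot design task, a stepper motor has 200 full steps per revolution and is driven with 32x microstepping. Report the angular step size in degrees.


step = 360/(200*32) = 360/6400 = 0.0563

0.0563 degrees


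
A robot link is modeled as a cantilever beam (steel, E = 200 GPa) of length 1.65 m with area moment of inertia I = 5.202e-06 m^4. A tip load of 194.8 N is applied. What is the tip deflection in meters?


delta = F*L^3/(3*E*I) = 194.8*1.65^3/(3*2.000e+11*5.202e-06)
      = 875.06595/3121200 = 2.8036e-04

2.8036e-04 m


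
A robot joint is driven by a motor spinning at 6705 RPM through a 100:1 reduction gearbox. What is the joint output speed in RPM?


omega_joint = omega_motor / N = 6705 / 100 = 67.0500

67.0500 RPM


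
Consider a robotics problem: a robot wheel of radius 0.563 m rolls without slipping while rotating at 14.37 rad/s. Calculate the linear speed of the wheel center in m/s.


v = omega * r = 14.37 * 0.563 = 8.0903

8.0903 m/s


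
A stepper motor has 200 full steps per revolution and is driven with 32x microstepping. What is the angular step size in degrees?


step = 360/(200*32) = 360/6400 = 0.0563

0.0563 degrees


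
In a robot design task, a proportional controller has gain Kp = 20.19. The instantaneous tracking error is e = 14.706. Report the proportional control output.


u_P = Kp * e = 20.19 * 14.706 = 296.9141

296.9141


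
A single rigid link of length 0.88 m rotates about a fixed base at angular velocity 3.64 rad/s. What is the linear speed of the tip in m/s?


v = L*omega = 0.88 * 3.64 = 3.2032

3.2032 m/s


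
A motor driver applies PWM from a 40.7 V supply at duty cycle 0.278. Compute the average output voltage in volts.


V_avg = V_supply * D = 40.7*0.278 = 11.3146

11.3146 V


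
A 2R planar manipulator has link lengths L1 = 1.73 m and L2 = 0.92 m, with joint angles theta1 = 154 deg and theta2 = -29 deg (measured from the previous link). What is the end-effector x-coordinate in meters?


x = L1*cos(th1) + L2*cos(th1+th2) = 1.73*cos(154 deg) + 0.92*cos(125 deg) = -2.0826

-2.0826 m


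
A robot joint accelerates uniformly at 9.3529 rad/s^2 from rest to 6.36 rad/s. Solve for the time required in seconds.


t = delta_omega / alpha = 6.36 / 9.3529 = 0.6800

0.6800 s


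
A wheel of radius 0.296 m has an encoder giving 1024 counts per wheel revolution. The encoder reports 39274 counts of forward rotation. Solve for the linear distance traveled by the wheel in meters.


revs = 39274/1024 = 38.353516
d = revs * 2*pi*r = 38.353516 * 2*pi*0.296 = 71.3307

71.3307 m


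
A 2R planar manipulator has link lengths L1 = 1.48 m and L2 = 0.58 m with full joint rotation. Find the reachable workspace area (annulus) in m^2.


r_max = L1 + L2 = 2.0600, r_min = |L1 - L2| = 0.9000
A = pi*(r_max^2 - r_min^2) = pi*(4.2436 - 0.8100) = 10.7870

10.7870 m^2


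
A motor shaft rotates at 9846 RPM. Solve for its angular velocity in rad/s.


omega = 9846 * 2*pi/60 = 1031.0707

1031.0707 rad/s


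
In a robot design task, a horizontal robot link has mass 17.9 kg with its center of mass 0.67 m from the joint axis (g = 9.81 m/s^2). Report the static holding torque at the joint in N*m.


tau = m*g*L = 17.9 * 9.81 * 0.67 = 117.6513

117.6513 N*m


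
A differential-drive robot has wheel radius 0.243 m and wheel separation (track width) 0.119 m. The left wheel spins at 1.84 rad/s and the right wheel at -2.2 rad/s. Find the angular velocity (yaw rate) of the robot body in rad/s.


omega = r*(wR - wL)/L = 0.243*(-2.2 - (1.84))/0.119 = -8.2497

-8.2497 rad/s


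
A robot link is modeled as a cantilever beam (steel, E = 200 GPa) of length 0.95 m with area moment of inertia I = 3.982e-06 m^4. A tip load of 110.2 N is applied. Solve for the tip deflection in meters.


delta = F*L^3/(3*E*I) = 110.2*0.95^3/(3*2.000e+11*3.982e-06)
      = 94.482725/2389200 = 3.9546e-05

3.9546e-05 m


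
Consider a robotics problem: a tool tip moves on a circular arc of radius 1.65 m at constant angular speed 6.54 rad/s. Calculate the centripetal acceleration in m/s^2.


a_c = omega^2 * r = 6.54^2 * 1.65 = 70.5731

70.5731 m/s^2


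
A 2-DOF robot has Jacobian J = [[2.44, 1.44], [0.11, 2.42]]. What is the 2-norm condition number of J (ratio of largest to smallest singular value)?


JJ^T eigenvalues: trace(JJ^T) = 13.8957, det(JJ^T) = det(J)^2 = 33.02111296
s_max^2 = (13.8957 + sqrt(61.00602665))/2 = 10.85316774
s_min^2 = (13.8957 - sqrt(61.00602665))/2 = 3.04253226
kappa = s_max/s_min = sqrt(10.85316774/3.04253226) = 1.8887

1.8887


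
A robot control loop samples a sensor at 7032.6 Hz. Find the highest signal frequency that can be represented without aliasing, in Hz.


f_max = f_s/2 = 7032.6/2 = 3516.3000

3516.3000 Hz


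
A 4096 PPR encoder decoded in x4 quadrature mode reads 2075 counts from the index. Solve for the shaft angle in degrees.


angle = counts * 360 / (PPR*4) = 2075 * 360 / 16384 = 45.5933

45.5933 degrees


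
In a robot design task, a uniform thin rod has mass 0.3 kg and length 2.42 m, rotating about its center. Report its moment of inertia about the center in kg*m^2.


I = (1/12)*m*L^2 = (1/12)*0.3*2.42^2 = 0.1464

0.1464 kg*m^2


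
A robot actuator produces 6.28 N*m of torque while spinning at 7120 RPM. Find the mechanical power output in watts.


omega = 7120 * 2*pi/60 = 745.604656 rad/s
P = tau * omega = 6.28 * 745.604656 = 4682.3972

4682.3972 W


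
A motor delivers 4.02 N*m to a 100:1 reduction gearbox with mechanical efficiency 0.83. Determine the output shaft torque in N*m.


tau_out = tau_in * N * eta = 4.02 * 100 * 0.83 = 333.6600

333.6600 N*m


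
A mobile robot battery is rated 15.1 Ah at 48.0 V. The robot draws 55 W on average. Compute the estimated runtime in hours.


E = 15.1*48.0 = 724.8000 Wh
t = E/P = 724.8000/55 = 13.1782

13.1782 hours


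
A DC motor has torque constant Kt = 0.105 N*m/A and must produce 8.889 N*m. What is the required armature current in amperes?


I = tau / Kt = 8.889/0.105 = 84.6571

84.6571 A


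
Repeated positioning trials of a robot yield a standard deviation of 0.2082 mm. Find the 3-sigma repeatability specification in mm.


repeatability = 3*sigma = 3*0.2082 = 0.6246

0.6246 mm


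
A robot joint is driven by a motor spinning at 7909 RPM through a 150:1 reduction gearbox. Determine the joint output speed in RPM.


omega_joint = omega_motor / N = 7909 / 150 = 52.7267

52.7267 RPM


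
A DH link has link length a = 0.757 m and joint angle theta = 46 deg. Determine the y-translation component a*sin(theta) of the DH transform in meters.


a*sin(theta) = 0.757*sin(46 deg) = 0.5445

0.5445 m


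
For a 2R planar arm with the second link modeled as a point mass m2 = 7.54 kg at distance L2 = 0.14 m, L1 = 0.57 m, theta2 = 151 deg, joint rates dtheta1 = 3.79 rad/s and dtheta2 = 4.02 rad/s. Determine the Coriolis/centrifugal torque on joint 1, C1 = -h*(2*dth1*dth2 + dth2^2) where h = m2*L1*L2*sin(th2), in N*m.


h = m2*L1*L2*sin(th2) = 7.54*0.57*0.14*sin(151 deg) = 0.291706
C1 = -h*(2*3.79*4.02 + 4.02^2) = -0.291706*46.6320 = -13.6028

-13.6028 N*m


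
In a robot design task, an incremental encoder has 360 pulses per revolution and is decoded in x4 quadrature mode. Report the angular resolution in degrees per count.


resolution = 360 / (PPR * 4) = 360 / 1440 = 0.2500

0.2500 degrees


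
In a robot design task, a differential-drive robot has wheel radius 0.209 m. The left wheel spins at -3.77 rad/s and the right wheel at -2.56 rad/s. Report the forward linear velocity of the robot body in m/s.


v = r*(wR + wL)/2 = 0.209*(-2.56 + -3.77)/2 = -0.6615

-0.6615 m/s


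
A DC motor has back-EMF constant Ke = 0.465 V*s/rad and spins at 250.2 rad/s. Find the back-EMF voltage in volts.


V_emf = Ke * omega = 0.465*250.2 = 116.3430

116.3430 V


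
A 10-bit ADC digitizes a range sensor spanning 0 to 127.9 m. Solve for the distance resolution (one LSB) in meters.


res = range / 2^n = 127.9/2^10 = 127.9/1024 = 0.1249

0.1249 m


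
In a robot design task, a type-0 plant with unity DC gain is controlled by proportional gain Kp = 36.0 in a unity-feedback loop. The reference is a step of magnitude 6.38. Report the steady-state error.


e_ss = R/(1 + Kp) = 6.38/(1 + 36.0) = 6.38/37.0000 = 0.1724

0.1724


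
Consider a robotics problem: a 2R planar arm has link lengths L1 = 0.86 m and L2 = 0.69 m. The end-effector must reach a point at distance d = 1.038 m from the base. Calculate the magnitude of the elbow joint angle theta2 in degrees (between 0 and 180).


cos(th2) = (d^2 - L1^2 - L2^2)/(2*L1*L2) = (1.038^2 - 0.86^2 - 0.69^2)/(2*0.86*0.69) = -0.11649478
th2 = acos(-0.11649478) = 96.6898 deg

96.6898 degrees


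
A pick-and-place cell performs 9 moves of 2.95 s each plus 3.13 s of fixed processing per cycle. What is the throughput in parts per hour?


T_cycle = 9*2.95 + 3.13 = 29.6800 s
rate = 3600/T = 121.2938

121.2938 parts/hour


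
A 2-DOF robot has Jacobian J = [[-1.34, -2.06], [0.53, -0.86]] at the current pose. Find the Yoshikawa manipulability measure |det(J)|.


det(J) = -1.34*-0.86 - (-2.06)*(0.53) = 2.2442
|det(J)| = 2.2442

2.2442


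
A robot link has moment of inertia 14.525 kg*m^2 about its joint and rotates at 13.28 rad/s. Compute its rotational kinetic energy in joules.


KE = (1/2)*I*omega^2 = 0.5*14.525*13.28^2 = 1280.8029

1280.8029 J


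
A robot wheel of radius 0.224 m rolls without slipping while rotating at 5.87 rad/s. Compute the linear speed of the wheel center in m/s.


v = omega * r = 5.87 * 0.224 = 1.3149

1.3149 m/s


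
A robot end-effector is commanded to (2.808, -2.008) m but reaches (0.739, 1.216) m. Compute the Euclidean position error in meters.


dx = 0.739 - (2.808) = -2.0690, dy = 1.216 - (-2.008) = 3.2240
err = sqrt(4.280761 + 10.394176) = 3.8308

3.8308 m


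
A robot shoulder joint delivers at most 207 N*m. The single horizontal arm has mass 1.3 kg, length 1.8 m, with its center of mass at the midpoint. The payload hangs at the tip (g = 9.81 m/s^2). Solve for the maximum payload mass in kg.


tau_arm = m_arm*g*(L/2) = 1.3*9.81*1.8/2 = 11.4777 N*m
tau_payload = tau_max - tau_arm = 207 - 11.4777 = 195.5223
m_payload = tau_payload / (g*L) = 195.5223 / (9.81*1.8) = 11.0727

11.0727 kg


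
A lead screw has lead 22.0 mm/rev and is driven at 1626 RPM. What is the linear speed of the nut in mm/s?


v = lead * (RPM/60) = 22.0*1626/60 = 596.2000

596.2000 mm/s


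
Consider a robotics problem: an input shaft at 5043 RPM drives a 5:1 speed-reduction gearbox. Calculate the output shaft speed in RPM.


omega_out = omega_in / N = 5043 / 5 = 1008.6000

1008.6000 RPM


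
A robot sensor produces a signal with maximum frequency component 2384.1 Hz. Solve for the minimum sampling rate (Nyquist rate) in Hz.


f_s,min = 2*f_max = 2*2384.1 = 4768.2000

4768.2000 Hz


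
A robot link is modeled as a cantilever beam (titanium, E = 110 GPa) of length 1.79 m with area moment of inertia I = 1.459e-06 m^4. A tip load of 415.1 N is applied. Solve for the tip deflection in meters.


delta = F*L^3/(3*E*I) = 415.1*1.79^3/(3*1.100e+11*1.459e-06)
      = 2380.7392189/481470 = 0.0049

0.0049 m


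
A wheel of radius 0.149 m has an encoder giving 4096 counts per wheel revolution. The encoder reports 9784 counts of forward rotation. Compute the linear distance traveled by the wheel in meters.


revs = 9784/4096 = 2.388672
d = revs * 2*pi*r = 2.388672 * 2*pi*0.149 = 2.2363

2.2363 m


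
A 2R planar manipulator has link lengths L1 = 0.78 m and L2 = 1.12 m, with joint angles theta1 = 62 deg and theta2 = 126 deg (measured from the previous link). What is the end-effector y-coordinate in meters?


y = L1*sin(th1) + L2*sin(th1+th2) = 0.78*sin(62 deg) + 1.12*sin(188 deg) = 0.5328

0.5328 m


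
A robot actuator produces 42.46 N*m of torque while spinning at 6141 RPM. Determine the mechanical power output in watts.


omega = 6141 * 2*pi/60 = 643.084016 rad/s
P = tau * omega = 42.46 * 643.084016 = 27305.3473

27305.3473 W


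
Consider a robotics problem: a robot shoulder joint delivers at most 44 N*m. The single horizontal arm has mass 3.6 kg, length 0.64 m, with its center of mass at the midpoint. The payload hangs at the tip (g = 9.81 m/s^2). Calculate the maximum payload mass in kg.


tau_arm = m_arm*g*(L/2) = 3.6*9.81*0.64/2 = 11.3011 N*m
tau_payload = tau_max - tau_arm = 44 - 11.3011 = 32.6989
m_payload = tau_payload / (g*L) = 32.6989 / (9.81*0.64) = 5.2082

5.2082 kg


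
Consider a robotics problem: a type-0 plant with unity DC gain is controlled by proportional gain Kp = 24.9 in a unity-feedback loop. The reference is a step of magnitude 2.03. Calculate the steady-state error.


e_ss = R/(1 + Kp) = 2.03/(1 + 24.9) = 2.03/25.9000 = 0.0784

0.0784


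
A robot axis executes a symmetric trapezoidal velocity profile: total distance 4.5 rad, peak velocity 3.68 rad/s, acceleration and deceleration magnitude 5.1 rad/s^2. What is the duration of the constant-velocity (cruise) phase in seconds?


t_acc = v/a = 0.721569 s, d_acc = v^2/(2a) = 1.327686 rad each
d_cruise = 4.5 - 2*1.327686 = 1.844628 rad
t_cruise = d_cruise/v = 1.844628/3.68 = 0.5013

0.5013 s


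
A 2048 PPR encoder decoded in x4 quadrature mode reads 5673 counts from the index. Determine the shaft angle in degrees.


angle = counts * 360 / (PPR*4) = 5673 * 360 / 8192 = 249.3018

249.3018 degrees


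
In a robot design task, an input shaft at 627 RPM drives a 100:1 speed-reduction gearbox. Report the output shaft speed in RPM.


omega_out = omega_in / N = 627 / 100 = 6.2700

6.2700 RPM


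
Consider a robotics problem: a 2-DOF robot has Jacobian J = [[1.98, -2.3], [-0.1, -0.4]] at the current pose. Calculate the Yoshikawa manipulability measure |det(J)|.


det(J) = 1.98*-0.4 - (-2.3)*(-0.1) = -1.0220
|det(J)| = 1.0220

1.0220


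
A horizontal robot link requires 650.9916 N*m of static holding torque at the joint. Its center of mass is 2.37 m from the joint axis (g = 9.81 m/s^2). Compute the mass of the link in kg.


m = tau / (g*L) = 650.9916 / (9.81 * 2.37) = 28.0000

28.0000 kg


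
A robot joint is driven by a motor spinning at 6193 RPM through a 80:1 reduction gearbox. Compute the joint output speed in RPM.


omega_joint = omega_motor / N = 6193 / 80 = 77.4125

77.4125 RPM


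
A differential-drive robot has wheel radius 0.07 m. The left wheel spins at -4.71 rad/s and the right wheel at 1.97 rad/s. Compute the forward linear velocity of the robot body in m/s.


v = r*(wR + wL)/2 = 0.07*(1.97 + -4.71)/2 = -0.0959

-0.0959 m/s


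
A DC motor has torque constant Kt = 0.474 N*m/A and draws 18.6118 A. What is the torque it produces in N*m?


tau = Kt * I = 0.474*18.6118 = 8.8220

8.8220 N*m


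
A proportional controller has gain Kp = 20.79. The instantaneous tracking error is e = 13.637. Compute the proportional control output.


u_P = Kp * e = 20.79 * 13.637 = 283.5132

283.5132


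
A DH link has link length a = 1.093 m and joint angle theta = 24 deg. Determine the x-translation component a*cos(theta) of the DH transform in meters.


a*cos(theta) = 1.093*cos(24 deg) = 0.9985

0.9985 m


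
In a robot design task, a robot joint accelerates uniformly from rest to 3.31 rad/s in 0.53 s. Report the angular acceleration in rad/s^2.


alpha = delta_omega / t = 3.31 / 0.53 = 6.2453

6.2453 rad/s^2


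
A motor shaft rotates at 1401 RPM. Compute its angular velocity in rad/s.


omega = 1401 * 2*pi/60 = 146.7124

146.7124 rad/s


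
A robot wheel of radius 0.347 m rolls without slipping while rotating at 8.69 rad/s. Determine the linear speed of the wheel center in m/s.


v = omega * r = 8.69 * 0.347 = 3.0154

3.0154 m/s


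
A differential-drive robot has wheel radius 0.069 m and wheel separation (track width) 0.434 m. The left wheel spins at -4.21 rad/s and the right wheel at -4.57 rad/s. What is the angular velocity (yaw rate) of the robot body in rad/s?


omega = r*(wR - wL)/L = 0.069*(-4.57 - (-4.21))/0.434 = -0.0572

-0.0572 rad/s


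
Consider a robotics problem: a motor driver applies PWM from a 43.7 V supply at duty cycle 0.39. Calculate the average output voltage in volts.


V_avg = V_supply * D = 43.7*0.39 = 17.0430

17.0430 V


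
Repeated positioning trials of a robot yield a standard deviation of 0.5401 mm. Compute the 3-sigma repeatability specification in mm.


repeatability = 3*sigma = 3*0.5401 = 1.6203

1.6203 mm


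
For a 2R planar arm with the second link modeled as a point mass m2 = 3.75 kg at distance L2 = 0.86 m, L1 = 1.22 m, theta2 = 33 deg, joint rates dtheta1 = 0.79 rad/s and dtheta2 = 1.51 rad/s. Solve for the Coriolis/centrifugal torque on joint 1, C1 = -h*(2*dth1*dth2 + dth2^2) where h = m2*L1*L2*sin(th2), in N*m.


h = m2*L1*L2*sin(th2) = 3.75*1.22*0.86*sin(33 deg) = 2.142882
C1 = -h*(2*0.79*1.51 + 1.51^2) = -2.142882*4.6659 = -9.9985

-9.9985 N*m


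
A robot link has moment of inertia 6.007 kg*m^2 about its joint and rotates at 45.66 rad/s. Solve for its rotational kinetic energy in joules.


KE = (1/2)*I*omega^2 = 0.5*6.007*45.66^2 = 6261.8037

6261.8037 J


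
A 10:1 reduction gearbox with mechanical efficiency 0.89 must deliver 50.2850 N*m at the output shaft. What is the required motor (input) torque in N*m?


tau_in = tau_out / (N * eta) = 50.2850 / (10 * 0.89) = 5.6500

5.6500 N*m


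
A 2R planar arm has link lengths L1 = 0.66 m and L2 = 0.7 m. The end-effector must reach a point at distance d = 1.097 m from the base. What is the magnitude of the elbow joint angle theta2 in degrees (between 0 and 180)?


cos(th2) = (d^2 - L1^2 - L2^2)/(2*L1*L2) = (1.097^2 - 0.66^2 - 0.7^2)/(2*0.66*0.7) = 0.30065909
th2 = acos(0.30065909) = 72.5028 deg

72.5028 degrees


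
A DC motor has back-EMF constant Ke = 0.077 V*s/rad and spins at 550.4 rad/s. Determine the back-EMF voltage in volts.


V_emf = Ke * omega = 0.077*550.4 = 42.3808

42.3808 V


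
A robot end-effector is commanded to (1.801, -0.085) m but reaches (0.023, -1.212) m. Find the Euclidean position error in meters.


dx = 0.023 - (1.801) = -1.7780, dy = -1.212 - (-0.085) = -1.1270
err = sqrt(3.161284 + 1.270129) = 2.1051

2.1051 m


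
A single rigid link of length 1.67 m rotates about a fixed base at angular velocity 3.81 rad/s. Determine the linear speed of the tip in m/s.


v = L*omega = 1.67 * 3.81 = 6.3627

6.3627 m/s


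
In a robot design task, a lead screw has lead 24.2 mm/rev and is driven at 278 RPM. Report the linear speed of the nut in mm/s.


v = lead * (RPM/60) = 24.2*278/60 = 112.1267

112.1267 mm/s


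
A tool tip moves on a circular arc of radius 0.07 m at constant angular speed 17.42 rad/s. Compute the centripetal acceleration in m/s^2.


a_c = omega^2 * r = 17.42^2 * 0.07 = 21.2419

21.2419 m/s^2


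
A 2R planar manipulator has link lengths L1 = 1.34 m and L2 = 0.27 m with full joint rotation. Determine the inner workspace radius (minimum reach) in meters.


r_min = |L1 - L2| = |1.34 - 0.27| = 1.0700

1.0700 m


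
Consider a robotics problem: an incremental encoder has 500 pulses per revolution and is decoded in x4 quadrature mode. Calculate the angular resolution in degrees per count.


resolution = 360 / (PPR * 4) = 360 / 2000 = 0.1800

0.1800 degrees


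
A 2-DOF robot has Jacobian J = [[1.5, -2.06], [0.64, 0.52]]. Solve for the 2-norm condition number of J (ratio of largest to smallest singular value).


JJ^T eigenvalues: trace(JJ^T) = 7.1736, det(JJ^T) = det(J)^2 = 4.40328256
s_max^2 = (7.1736 + sqrt(33.84740672))/2 = 6.49572621
s_min^2 = (7.1736 - sqrt(33.84740672))/2 = 0.67787379
kappa = s_max/s_min = sqrt(6.49572621/0.67787379) = 3.0956

3.0956


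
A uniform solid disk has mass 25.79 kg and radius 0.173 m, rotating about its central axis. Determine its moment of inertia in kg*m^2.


I = (1/2)*m*R^2 = 0.5*25.79*0.173^2 = 0.3859

0.3859 kg*m^2


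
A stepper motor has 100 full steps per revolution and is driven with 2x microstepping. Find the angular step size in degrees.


step = 360/(100*2) = 360/200 = 1.8000

1.8000 degrees


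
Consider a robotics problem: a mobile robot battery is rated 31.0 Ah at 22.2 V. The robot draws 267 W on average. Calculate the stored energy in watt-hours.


E = capacity * V = 31.0*22.2 = 688.2000

688.2000 Wh


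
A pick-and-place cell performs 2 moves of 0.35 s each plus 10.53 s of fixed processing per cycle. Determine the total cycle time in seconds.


T = 2*0.35 + 10.53 = 11.2300

11.2300 s


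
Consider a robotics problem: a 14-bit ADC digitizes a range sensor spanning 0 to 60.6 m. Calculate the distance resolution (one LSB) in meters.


res = range / 2^n = 60.6/2^14 = 60.6/16384 = 0.0037

0.0037 m


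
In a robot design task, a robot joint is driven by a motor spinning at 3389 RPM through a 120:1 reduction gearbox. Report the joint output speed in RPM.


omega_joint = omega_motor / N = 3389 / 120 = 28.2417

28.2417 RPM


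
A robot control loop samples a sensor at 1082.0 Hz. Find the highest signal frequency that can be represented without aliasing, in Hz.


f_max = f_s/2 = 1082.0/2 = 541.0000

541.0000 Hz


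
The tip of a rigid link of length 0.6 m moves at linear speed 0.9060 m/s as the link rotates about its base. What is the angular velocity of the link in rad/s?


omega = v / L = 0.9060 / 0.6 = 1.5100

1.5100 rad/s


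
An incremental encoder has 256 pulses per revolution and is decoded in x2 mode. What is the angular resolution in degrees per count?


resolution = 360 / (PPR * 2) = 360 / 512 = 0.7031

0.7031 degrees


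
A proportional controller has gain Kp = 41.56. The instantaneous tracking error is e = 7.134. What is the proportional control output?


u_P = Kp * e = 41.56 * 7.134 = 296.4890

296.4890


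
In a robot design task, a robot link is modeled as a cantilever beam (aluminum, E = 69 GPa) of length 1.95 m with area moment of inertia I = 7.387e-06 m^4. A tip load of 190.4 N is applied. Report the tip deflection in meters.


delta = F*L^3/(3*E*I) = 190.4*1.95^3/(3*6.900e+10*7.387e-06)
      = 1411.7922/1529109 = 9.2328e-04

9.2328e-04 m


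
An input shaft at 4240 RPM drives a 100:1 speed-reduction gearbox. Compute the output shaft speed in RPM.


omega_out = omega_in / N = 4240 / 100 = 42.4000

42.4000 RPM


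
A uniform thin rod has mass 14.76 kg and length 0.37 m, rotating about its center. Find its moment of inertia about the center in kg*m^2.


I = (1/12)*m*L^2 = (1/12)*14.76*0.37^2 = 0.1684

0.1684 kg*m^2


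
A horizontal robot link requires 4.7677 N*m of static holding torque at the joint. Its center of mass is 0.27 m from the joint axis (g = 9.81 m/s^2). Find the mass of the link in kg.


m = tau / (g*L) = 4.7677 / (9.81 * 0.27) = 1.8000

1.8000 kg


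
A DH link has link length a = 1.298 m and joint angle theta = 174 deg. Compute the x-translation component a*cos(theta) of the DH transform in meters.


a*cos(theta) = 1.298*cos(174 deg) = -1.2909

-1.2909 m


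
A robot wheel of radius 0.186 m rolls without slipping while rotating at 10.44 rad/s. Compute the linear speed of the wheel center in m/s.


v = omega * r = 10.44 * 0.186 = 1.9418

1.9418 m/s


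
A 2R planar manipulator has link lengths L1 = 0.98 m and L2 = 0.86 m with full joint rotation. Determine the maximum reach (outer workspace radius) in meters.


r_max = L1 + L2 = 0.98 + 0.86 = 1.8400

1.8400 m


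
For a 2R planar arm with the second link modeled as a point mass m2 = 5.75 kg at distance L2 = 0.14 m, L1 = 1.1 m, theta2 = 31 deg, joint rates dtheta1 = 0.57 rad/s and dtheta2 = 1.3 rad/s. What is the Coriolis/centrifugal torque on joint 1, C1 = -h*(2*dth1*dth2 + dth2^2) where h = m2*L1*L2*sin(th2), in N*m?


h = m2*L1*L2*sin(th2) = 5.75*1.1*0.14*sin(31 deg) = 0.456066
C1 = -h*(2*0.57*1.3 + 1.3^2) = -0.456066*3.1720 = -1.4466

-1.4466 N*m


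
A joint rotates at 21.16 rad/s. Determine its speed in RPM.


RPM = 21.16 * 60/(2*pi) = 202.0631

202.0631 RPM


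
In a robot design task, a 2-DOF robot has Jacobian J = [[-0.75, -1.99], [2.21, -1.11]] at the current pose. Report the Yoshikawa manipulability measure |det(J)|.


det(J) = -0.75*-1.11 - (-1.99)*(2.21) = 5.2304
|det(J)| = 5.2304

5.2304


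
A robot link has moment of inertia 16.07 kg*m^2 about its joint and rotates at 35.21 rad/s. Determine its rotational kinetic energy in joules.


KE = (1/2)*I*omega^2 = 0.5*16.07*35.21^2 = 9961.3438

9961.3438 J


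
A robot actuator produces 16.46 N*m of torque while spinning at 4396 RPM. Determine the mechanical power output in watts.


omega = 4396 * 2*pi/60 = 460.348044 rad/s
P = tau * omega = 16.46 * 460.348044 = 7577.3288

7577.3288 W


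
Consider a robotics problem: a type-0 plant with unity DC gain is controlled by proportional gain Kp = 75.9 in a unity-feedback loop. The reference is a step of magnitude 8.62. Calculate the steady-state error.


e_ss = R/(1 + Kp) = 8.62/(1 + 75.9) = 8.62/76.9000 = 0.1121

0.1121


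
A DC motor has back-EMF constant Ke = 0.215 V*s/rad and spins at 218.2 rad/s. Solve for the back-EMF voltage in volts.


V_emf = Ke * omega = 0.215*218.2 = 46.9130

46.9130 V


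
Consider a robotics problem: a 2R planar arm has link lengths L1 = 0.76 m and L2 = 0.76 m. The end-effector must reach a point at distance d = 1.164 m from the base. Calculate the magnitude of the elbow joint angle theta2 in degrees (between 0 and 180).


cos(th2) = (d^2 - L1^2 - L2^2)/(2*L1*L2) = (1.164^2 - 0.76^2 - 0.76^2)/(2*0.76*0.76) = 0.17286704
th2 = acos(0.17286704) = 80.0454 deg

80.0454 degrees


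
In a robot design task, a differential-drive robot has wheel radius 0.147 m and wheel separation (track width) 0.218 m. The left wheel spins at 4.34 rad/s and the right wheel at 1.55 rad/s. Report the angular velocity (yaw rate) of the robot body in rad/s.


omega = r*(wR - wL)/L = 0.147*(1.55 - (4.34))/0.218 = -1.8813

-1.8813 rad/s


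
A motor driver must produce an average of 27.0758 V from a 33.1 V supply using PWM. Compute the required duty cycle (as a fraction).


D = V_avg/V_supply = 27.0758/33.1 = 0.8180

0.8180


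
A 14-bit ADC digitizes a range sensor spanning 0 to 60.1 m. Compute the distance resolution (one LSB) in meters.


res = range / 2^n = 60.1/2^14 = 60.1/16384 = 0.0037

0.0037 m


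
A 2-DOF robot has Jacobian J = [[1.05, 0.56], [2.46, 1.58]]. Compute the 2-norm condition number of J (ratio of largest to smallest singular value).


JJ^T eigenvalues: trace(JJ^T) = 9.9641, det(JJ^T) = det(J)^2 = 0.07918596
s_max^2 = (9.9641 + sqrt(98.96654497))/2 = 9.95614653
s_min^2 = (9.9641 - sqrt(98.96654497))/2 = 0.00795347
kappa = s_max/s_min = sqrt(9.95614653/0.00795347) = 35.3808

35.3808


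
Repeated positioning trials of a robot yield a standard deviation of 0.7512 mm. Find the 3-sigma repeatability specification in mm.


repeatability = 3*sigma = 3*0.7512 = 2.2536

2.2536 mm


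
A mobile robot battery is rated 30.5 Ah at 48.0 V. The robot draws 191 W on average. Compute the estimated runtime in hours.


E = 30.5*48.0 = 1464.0000 Wh
t = E/P = 1464.0000/191 = 7.6649

7.6649 hours


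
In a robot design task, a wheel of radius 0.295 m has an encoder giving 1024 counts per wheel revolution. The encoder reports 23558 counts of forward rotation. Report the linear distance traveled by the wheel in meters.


revs = 23558/1024 = 23.005859
d = revs * 2*pi*r = 23.005859 * 2*pi*0.295 = 42.6423

42.6423 m


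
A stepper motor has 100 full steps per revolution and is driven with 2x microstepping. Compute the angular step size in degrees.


step = 360/(100*2) = 360/200 = 1.8000

1.8000 degrees


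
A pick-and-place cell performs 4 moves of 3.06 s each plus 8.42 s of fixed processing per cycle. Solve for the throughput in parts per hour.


T_cycle = 4*3.06 + 8.42 = 20.6600 s
rate = 3600/T = 174.2498

174.2498 parts/hour


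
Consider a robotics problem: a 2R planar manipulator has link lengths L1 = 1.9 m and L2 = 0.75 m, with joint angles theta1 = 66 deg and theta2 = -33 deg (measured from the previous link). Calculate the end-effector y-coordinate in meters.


y = L1*sin(th1) + L2*sin(th1+th2) = 1.9*sin(66 deg) + 0.75*sin(33 deg) = 2.1442

2.1442 m


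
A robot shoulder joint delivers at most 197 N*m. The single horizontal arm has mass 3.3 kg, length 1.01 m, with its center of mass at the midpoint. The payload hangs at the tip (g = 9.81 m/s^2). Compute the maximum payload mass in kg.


tau_arm = m_arm*g*(L/2) = 3.3*9.81*1.01/2 = 16.3484 N*m
tau_payload = tau_max - tau_arm = 197 - 16.3484 = 180.6516
m_payload = tau_payload / (g*L) = 180.6516 / (9.81*1.01) = 18.2327

18.2327 kg
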